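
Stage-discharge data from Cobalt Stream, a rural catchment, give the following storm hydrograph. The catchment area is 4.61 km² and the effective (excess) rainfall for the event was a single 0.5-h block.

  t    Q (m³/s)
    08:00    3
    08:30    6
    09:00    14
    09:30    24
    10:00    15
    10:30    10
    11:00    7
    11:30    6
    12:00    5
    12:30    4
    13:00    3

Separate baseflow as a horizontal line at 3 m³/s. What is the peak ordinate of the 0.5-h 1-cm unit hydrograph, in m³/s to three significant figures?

U_p ≈ 8.40 m³/s

Direct runoff: 0.0, 3.0, 11.0, 21.0, 12.0, 7.0, 4.0, 3.0, 2.0, 1.0, 0.0 m³/s; ΣQ_DR = 64.00 m³/s, peak = 21.0 m³/s.
Runoff depth d = ΣQ_DR·Δt / A = 64.00 × 1800 / (4.61 km²) = 24.99 mm.
The 1-cm UH is the DRH scaled by (10 mm)/d, so U_p = 21.0 × 10/24.99 = 8.40 m³/s.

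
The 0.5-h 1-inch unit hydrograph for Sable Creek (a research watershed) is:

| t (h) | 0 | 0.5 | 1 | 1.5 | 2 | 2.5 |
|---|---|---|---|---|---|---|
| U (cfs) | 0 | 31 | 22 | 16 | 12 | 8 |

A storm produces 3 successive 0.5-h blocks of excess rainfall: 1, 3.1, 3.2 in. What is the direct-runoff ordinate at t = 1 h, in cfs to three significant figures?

Q ≈ 118 cfs

By discrete convolution, Q_j = Σ (P_i / 1 in) · U_{j−i}.
At t = 1 h (j=2): Q = (1/1)·22 + (3.1/1)·31 + (3.2/1)·0 = 118 cfs.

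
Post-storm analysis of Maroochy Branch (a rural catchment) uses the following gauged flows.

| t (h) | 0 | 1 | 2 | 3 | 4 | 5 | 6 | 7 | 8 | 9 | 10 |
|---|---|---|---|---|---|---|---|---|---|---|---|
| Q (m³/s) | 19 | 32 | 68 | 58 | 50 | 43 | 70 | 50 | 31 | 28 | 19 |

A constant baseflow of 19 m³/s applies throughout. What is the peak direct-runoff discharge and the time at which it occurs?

Q_p = 51.0 m³/s at t = 6 h

Subtracting baseflow gives direct-runoff ordinates: 0.0, 13.0, 49.0, 39.0, 31.0, 24.0, 51.0, 31.0, 12.0, 9.0, 0.0 m³/s.
The maximum is 51.0 m³/s, occurring at the reading for t = 6 h.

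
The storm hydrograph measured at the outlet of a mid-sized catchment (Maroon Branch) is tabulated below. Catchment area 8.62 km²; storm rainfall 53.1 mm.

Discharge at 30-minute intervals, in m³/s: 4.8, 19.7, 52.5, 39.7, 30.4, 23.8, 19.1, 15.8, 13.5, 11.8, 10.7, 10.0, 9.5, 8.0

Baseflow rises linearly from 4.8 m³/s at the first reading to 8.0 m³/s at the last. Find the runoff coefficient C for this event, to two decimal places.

C ≈ 0.71

ΣQ_DR = 179.7 m³/s; V = ΣQ_DR·Δt = 3.235 × 10^5 m³.
Runoff depth d = V / A = 37.52 mm.
C = d / P = 37.52 / 53.1 = 0.71.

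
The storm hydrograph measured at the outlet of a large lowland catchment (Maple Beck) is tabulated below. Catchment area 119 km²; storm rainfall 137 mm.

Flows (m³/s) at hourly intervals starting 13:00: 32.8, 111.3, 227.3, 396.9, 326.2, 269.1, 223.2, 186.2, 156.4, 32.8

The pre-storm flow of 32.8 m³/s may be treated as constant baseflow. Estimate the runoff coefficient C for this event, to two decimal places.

ΣQ_DR = 1634 m³/s; V = ΣQ_DR·Δt = 5.883 × 10^6 m³.
Runoff depth d = V / A = 49.44 mm.
C = d / P = 49.44 / 137 = 0.36.

C ≈ 0.36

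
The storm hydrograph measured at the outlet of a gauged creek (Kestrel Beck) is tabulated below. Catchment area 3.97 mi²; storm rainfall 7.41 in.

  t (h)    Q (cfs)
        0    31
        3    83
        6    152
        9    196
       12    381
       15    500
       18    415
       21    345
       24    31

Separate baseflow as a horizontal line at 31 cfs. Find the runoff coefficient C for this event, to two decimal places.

ΣQ_DR = 1855 cfs; V = ΣQ_DR·Δt = 2.003 × 10^7 ft³.
Runoff depth d = V / A = 2.172 in.
C = d / P = 2.172 / 7.41 = 0.29.

C ≈ 0.29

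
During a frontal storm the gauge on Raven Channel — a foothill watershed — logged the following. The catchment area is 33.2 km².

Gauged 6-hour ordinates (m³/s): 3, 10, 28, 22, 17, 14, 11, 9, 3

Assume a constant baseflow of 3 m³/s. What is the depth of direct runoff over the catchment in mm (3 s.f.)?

Direct runoff: 0.0, 7.0, 25.0, 19.0, 14.0, 11.0, 8.0, 6.0, 0.0 m³/s; ΣQ_DR = 90.00 m³/s.
V = ΣQ_DR · Δt = 90.00 × 21600 s = 1.944 × 10^6 m³.
Over A = 33.2 km², depth = V / A = 58.6 mm.

d ≈ 58.6 mm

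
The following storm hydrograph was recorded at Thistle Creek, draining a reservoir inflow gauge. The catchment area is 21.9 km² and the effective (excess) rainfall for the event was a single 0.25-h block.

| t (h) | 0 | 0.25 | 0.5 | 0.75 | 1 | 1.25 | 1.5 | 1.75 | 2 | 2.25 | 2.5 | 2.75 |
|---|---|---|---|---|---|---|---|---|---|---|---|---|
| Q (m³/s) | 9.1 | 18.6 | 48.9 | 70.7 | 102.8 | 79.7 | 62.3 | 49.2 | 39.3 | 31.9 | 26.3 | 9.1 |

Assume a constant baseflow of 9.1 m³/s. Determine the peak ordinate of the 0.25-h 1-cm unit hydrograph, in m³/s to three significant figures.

Direct runoff: 0.0, 9.5, 39.8, 61.6, 93.7, 70.6, 53.2, 40.1, 30.2, 22.8, 17.2, 0.0 m³/s; ΣQ_DR = 438.7 m³/s, peak = 93.7 m³/s.
Runoff depth d = ΣQ_DR·Δt / A = 438.7 × 900 / (21.9 km²) = 18.03 mm.
The 1-cm UH is the DRH scaled by (10 mm)/d, so U_p = 93.7 × 10/18.03 = 52.0 m³/s.

U_p ≈ 52.0 m³/s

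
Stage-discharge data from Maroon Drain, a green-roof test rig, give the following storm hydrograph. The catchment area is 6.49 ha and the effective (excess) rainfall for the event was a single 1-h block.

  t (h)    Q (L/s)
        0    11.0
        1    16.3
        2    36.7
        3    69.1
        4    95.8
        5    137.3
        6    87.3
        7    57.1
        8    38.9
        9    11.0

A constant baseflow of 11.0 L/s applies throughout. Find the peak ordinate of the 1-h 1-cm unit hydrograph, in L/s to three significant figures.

Direct runoff: 0.0, 5.3, 25.7, 58.1, 84.8, 126.3, 76.3, 46.1, 27.9, 0.0 L/s; ΣQ_DR = 450.5 L/s, peak = 126.3 L/s.
Runoff depth d = ΣQ_DR·Δt / A = 450.5 × 3600 / (6.49 ha) = 24.99 mm.
The 1-cm UH is the DRH scaled by (10 mm)/d, so U_p = 126.3 × 10/24.99 = 50.5 L/s.

U_p ≈ 50.5 L/s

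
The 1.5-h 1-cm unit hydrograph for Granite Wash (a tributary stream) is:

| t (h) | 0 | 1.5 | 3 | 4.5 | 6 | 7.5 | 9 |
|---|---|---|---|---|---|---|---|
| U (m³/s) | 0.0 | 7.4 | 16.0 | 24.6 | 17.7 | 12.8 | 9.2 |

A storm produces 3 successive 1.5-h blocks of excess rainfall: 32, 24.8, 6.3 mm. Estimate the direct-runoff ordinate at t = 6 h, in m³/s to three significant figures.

Q ≈ 128 m³/s

By discrete convolution, Q_j = Σ (P_i / 10 mm) · U_{j−i}.
At t = 6 h (j=4): Q = (32/10)·17.7 + (24.8/10)·24.6 + (6.3/10)·16.0 = 128 m³/s.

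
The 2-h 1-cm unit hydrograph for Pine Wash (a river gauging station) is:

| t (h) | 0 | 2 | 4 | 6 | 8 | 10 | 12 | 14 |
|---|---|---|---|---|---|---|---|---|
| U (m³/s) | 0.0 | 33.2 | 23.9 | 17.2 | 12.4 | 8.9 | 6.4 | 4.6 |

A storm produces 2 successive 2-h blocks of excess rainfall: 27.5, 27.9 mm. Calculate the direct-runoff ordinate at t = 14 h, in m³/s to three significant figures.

By discrete convolution, Q_j = Σ (P_i / 10 mm) · U_{j−i}.
At t = 14 h (j=7): Q = (27.5/10)·4.6 + (27.9/10)·6.4 = 30.5 m³/s.

Q ≈ 30.5 m³/s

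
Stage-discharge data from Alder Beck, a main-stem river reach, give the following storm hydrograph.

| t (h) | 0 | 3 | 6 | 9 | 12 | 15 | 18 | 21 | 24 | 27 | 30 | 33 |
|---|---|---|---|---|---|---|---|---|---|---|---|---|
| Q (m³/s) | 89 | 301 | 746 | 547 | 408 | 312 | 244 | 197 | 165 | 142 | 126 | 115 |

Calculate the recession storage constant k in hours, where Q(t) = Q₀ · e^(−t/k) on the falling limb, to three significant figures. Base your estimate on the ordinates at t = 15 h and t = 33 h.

k ≈ 18.0 h

On the falling limb, Q drops from 312 to 115 m³/s between t = 15 h and t = 33 h (Δt = 18 h).
k = −Δt / ln(Q₂/Q₁) = −18 / ln(115/312) = 18.0 h.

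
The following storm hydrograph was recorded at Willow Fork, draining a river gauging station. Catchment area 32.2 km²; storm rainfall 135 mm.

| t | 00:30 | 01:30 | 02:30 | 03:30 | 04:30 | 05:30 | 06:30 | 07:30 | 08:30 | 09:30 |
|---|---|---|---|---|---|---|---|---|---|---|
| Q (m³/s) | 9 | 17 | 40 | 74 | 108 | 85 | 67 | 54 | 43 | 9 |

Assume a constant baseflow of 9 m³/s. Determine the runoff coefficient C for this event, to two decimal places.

C ≈ 0.34

ΣQ_DR = 416.0 m³/s; V = ΣQ_DR·Δt = 1.498 × 10^6 m³.
Runoff depth d = V / A = 46.51 mm.
C = d / P = 46.51 / 135 = 0.34.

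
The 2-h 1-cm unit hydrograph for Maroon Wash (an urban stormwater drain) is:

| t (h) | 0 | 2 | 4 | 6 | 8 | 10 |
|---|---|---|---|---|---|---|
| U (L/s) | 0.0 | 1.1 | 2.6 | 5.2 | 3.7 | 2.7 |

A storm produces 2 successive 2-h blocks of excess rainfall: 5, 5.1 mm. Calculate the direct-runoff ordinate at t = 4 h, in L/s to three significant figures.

By discrete convolution, Q_j = Σ (P_i / 10 mm) · U_{j−i}.
At t = 4 h (j=2): Q = (5/10)·2.6 + (5.1/10)·1.1 = 1.86 L/s.

Q ≈ 1.86 L/s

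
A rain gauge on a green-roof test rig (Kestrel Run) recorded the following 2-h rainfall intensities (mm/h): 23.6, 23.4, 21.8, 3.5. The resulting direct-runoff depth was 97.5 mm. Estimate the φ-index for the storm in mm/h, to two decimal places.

Only the 3 blocks with intensity above φ contribute runoff: 23.6, 23.4, 21.8 mm/h.
Σ(I−φ)·Δt = d  ⇒  (23.6+23.4+21.8 − 3φ)·2 = 97.5
φ = (68.80 − 97.5/2) / 3 = 6.68 mm/h.

φ ≈ 6.68 mm/h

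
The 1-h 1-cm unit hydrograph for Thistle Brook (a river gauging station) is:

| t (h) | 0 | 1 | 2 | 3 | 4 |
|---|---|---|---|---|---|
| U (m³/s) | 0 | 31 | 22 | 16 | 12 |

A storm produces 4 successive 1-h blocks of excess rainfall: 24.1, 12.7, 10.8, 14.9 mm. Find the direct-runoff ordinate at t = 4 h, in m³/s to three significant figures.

By discrete convolution, Q_j = Σ (P_i / 10 mm) · U_{j−i}.
At t = 4 h (j=4): Q = (24.1/10)·12 + (12.7/10)·16 + (10.8/10)·22 + (14.9/10)·31 = 119 m³/s.

Q ≈ 119 m³/s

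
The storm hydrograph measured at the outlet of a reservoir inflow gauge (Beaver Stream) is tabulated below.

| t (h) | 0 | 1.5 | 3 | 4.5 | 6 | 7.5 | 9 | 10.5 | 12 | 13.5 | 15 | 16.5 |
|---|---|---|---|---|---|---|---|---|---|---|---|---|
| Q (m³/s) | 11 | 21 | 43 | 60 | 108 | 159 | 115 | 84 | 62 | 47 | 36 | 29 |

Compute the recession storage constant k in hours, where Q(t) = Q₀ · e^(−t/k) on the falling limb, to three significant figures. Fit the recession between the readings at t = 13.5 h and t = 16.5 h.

k ≈ 6.21 h

On the falling limb, Q drops from 47 to 29 m³/s between t = 13.5 h and t = 16.5 h (Δt = 3 h).
k = −Δt / ln(Q₂/Q₁) = −3 / ln(29/47) = 6.21 h.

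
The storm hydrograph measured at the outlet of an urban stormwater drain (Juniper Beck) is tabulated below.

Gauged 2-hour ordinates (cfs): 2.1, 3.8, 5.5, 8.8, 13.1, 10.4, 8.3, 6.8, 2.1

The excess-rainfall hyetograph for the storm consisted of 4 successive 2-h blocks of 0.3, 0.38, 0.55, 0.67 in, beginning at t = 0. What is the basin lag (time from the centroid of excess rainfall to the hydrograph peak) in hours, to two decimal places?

t_L ≈ 3.33 h

Centroid of excess rainfall: t_c = Σ P_i·t̄_i / ΣP_i = 4.6737 h (block centres at 1, 3, 5, 7 h).
Hydrograph peak occurs at t = 8 h, so basin lag t_L = 8 − 4.6737 = 3.33 h.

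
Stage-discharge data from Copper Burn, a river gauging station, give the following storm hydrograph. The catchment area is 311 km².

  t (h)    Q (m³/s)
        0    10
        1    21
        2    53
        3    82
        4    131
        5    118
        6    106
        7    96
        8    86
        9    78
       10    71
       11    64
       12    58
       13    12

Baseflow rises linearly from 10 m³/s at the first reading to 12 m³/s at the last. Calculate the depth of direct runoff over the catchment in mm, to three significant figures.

d ≈ 9.63 mm

Direct runoff: 0.00, 10.85, 42.69, 71.54, 120.38, 107.23, 95.08, 84.92, 74.77, 66.62, 59.46, 52.31, 46.15, 0.00 m³/s; ΣQ_DR = 832.0 m³/s.
V = ΣQ_DR · Δt = 832.0 × 3600 s = 2.995 × 10^6 m³.
Over A = 311 km², depth = V / A = 9.63 mm.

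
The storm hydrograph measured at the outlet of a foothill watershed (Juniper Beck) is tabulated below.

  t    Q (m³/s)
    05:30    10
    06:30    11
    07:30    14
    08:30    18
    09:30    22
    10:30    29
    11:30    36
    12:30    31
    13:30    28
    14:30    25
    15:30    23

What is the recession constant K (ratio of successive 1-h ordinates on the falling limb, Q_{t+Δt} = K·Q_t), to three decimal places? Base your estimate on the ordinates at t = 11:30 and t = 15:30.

Using the recession-limb readings at t = 11:30 and t = 15:30: Q falls from 36 to 23 m³/s over 4 intervals.
K = (Q₂/Q₁)^(1/4) = (23/36)^(1/4) = 0.894.

K ≈ 0.894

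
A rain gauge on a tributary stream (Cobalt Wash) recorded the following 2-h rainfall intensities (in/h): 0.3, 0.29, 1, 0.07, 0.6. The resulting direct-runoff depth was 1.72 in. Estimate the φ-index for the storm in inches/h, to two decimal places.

Only the 2 blocks with intensity above φ contribute runoff: 1, 0.6 in/h.
Σ(I−φ)·Δt = d  ⇒  (1+0.6 − 2φ)·2 = 1.72
φ = (1.600 − 1.72/2) / 2 = 0.37 in/h.

φ ≈ 0.37 in/h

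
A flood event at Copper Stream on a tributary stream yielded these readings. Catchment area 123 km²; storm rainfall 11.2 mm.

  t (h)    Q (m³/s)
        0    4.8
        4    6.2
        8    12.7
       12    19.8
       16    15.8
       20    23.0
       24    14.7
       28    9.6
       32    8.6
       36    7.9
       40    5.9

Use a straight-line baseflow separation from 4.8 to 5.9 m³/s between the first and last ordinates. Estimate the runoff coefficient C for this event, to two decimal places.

C ≈ 0.73

ΣQ_DR = 70.15 m³/s; V = ΣQ_DR·Δt = 1.010 × 10^6 m³.
Runoff depth d = V / A = 8.213 mm.
C = d / P = 8.213 / 11.2 = 0.73.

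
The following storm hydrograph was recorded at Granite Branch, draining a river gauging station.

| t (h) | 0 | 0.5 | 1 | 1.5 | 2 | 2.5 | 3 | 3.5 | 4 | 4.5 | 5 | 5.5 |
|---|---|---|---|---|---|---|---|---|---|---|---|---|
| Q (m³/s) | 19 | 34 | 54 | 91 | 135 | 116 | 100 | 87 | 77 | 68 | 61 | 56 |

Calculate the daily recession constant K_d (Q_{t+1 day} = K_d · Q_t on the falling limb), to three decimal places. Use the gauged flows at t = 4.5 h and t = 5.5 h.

K_d ≈ 0.009

Between t = 4.5 h and t = 5.5 h the flow falls from 68 to 56 m³/s over 2×0.5 h = 1 h.
Per-interval ratio K = (56/68)^(1/2) = 0.9075; K_d = K^(24/0.5) = 0.009.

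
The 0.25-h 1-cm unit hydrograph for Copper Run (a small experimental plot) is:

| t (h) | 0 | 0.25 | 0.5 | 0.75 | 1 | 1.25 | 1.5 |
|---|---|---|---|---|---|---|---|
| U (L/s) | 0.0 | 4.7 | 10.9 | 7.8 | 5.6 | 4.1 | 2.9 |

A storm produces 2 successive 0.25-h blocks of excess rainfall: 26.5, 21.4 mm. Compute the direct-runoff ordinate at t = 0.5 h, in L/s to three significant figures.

Q ≈ 38.9 L/s

By discrete convolution, Q_j = Σ (P_i / 10 mm) · U_{j−i}.
At t = 0.5 h (j=2): Q = (26.5/10)·10.9 + (21.4/10)·4.7 = 38.9 L/s.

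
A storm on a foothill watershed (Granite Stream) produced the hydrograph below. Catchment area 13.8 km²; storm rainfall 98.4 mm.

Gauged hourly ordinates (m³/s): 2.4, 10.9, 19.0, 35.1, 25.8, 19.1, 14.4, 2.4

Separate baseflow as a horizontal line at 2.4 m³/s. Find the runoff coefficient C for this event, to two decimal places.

ΣQ_DR = 109.9 m³/s; V = ΣQ_DR·Δt = 3.956 × 10^5 m³.
Runoff depth d = V / A = 28.67 mm.
C = d / P = 28.67 / 98.4 = 0.29.

C ≈ 0.29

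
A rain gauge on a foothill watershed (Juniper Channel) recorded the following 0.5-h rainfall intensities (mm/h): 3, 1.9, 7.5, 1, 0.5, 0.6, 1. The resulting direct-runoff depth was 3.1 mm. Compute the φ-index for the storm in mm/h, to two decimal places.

φ ≈ 2.15 mm/h

Only the 2 blocks with intensity above φ contribute runoff: 3, 7.5 mm/h.
Σ(I−φ)·Δt = d  ⇒  (3+7.5 − 2φ)·0.5 = 3.1
φ = (10.50 − 3.1/0.5) / 2 = 2.15 mm/h.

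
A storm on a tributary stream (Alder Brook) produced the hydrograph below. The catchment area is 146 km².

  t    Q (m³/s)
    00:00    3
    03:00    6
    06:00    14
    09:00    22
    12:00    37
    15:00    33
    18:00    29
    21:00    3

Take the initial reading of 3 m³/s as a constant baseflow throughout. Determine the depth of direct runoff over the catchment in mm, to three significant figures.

Direct runoff: 0.0, 3.0, 11.0, 19.0, 34.0, 30.0, 26.0, 0.0 m³/s; ΣQ_DR = 123.0 m³/s.
V = ΣQ_DR · Δt = 123.0 × 10800 s = 1.328 × 10^6 m³.
Over A = 146 km², depth = V / A = 9.10 mm.

d ≈ 9.10 mm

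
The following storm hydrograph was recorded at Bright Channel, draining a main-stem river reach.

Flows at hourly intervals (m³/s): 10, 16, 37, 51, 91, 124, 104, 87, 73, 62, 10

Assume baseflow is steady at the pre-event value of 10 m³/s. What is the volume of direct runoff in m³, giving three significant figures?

V ≈ 2.00 × 10^6 m³

Direct-runoff ordinates (Q − Q_b): 0.0, 6.0, 27.0, 41.0, 81.0, 114.0, 94.0, 77.0, 63.0, 52.0, 0.0 m³/s.
ΣQ_DR = 555.0 m³/s.
With Δt = 1 h = 3600 s, V = ΣQ_DR · Δt = 555.0 × 3600 = 2.00 × 10^6 m³.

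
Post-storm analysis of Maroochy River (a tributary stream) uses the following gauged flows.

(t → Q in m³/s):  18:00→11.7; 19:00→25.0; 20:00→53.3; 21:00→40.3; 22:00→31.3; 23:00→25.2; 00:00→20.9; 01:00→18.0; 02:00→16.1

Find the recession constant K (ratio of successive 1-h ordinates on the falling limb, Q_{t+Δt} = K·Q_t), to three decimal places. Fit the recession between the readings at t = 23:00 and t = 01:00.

Using the recession-limb readings at t = 23:00 and t = 01:00: Q falls from 25.2 to 18.0 m³/s over 2 intervals.
K = (Q₂/Q₁)^(1/2) = (18.0/25.2)^(1/2) = 0.845.

K ≈ 0.845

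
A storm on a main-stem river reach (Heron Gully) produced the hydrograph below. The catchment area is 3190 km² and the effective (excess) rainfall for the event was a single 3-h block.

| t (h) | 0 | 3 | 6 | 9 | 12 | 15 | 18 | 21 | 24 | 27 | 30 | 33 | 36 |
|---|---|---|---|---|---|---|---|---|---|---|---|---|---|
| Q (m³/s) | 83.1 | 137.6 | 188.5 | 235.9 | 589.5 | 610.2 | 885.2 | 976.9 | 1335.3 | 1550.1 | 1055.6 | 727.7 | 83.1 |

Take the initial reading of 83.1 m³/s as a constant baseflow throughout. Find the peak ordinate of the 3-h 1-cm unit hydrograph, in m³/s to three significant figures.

U_p ≈ 587 m³/s

Direct runoff: 0.0, 54.5, 105.4, 152.8, 506.4, 527.1, 802.1, 893.8, 1252.2, 1467.0, 972.5, 644.6, 0.0 m³/s; ΣQ_DR = 7378 m³/s, peak = 1467.0 m³/s.
Runoff depth d = ΣQ_DR·Δt / A = 7378 × 10800 / (3190 km²) = 24.98 mm.
The 1-cm UH is the DRH scaled by (10 mm)/d, so U_p = 1467.0 × 10/24.98 = 587 m³/s.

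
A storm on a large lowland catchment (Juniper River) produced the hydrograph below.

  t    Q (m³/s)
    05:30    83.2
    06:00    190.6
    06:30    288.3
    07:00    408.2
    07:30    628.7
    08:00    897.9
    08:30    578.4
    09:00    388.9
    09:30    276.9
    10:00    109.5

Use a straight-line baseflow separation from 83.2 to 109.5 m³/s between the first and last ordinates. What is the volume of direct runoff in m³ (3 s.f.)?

V ≈ 5.20 × 10^6 m³

Direct-runoff ordinates (Q − Q_b): 0.00, 104.48, 199.26, 316.23, 533.81, 800.09, 477.67, 285.24, 170.32, 0.00 m³/s.
ΣQ_DR = 2887 m³/s.
With Δt = 0.5 h = 1800 s, V = ΣQ_DR · Δt = 2887 × 1800 = 5.20 × 10^6 m³.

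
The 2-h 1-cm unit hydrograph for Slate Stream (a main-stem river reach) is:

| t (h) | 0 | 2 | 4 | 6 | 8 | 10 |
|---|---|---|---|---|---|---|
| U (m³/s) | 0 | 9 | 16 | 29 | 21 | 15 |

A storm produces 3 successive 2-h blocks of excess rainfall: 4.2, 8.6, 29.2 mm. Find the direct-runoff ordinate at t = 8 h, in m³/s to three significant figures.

Q ≈ 80.5 m³/s

By discrete convolution, Q_j = Σ (P_i / 10 mm) · U_{j−i}.
At t = 8 h (j=4): Q = (4.2/10)·21 + (8.6/10)·29 + (29.2/10)·16 = 80.5 m³/s.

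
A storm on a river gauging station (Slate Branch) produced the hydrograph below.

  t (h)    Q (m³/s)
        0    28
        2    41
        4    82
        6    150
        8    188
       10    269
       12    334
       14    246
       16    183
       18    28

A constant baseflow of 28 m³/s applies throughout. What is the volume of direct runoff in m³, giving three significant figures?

Direct-runoff ordinates (Q − Q_b): 0.0, 13.0, 54.0, 122.0, 160.0, 241.0, 306.0, 218.0, 155.0, 0.0 m³/s.
ΣQ_DR = 1269 m³/s.
With Δt = 2 h = 7200 s, V = ΣQ_DR · Δt = 1269 × 7200 = 9.14 × 10^6 m³.

V ≈ 9.14 × 10^6 m³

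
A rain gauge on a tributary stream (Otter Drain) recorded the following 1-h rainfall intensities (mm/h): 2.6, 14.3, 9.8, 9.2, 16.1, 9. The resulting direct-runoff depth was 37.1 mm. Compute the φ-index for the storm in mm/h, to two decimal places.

Only the 5 blocks with intensity above φ contribute runoff: 14.3, 9.8, 9.2, 16.1, 9 mm/h.
Σ(I−φ)·Δt = d  ⇒  (14.3+9.8+9.2+16.1+9 − 5φ)·1 = 37.1
φ = (58.40 − 37.1/1) / 5 = 4.26 mm/h.

φ ≈ 4.26 mm/h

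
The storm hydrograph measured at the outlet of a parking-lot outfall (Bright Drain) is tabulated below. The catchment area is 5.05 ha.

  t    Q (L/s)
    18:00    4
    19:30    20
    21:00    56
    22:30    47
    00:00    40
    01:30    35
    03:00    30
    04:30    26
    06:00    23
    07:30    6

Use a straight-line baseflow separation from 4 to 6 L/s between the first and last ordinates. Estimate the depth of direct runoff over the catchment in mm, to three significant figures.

Direct runoff: 0.00, 15.78, 51.56, 42.33, 35.11, 29.89, 24.67, 20.44, 17.22, 0.00 L/s; ΣQ_DR = 237.0 L/s.
V = ΣQ_DR · Δt = 237.0 × 5400 s = 1.280 × 10^6 L.
Over A = 5.05 ha, depth = V / A = 25.3 mm.

d ≈ 25.3 mm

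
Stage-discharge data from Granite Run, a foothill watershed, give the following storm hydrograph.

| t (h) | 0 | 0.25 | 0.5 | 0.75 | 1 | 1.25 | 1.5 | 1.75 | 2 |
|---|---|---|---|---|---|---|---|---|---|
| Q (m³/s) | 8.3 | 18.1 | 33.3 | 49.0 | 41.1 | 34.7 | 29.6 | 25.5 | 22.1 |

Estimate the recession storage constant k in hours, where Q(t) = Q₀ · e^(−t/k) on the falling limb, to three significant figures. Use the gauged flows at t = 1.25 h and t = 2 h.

On the falling limb, Q drops from 34.7 to 22.1 m³/s between t = 1.25 h and t = 2 h (Δt = 0.75 h).
k = −Δt / ln(Q₂/Q₁) = −0.75 / ln(22.1/34.7) = 1.66 h.

k ≈ 1.66 h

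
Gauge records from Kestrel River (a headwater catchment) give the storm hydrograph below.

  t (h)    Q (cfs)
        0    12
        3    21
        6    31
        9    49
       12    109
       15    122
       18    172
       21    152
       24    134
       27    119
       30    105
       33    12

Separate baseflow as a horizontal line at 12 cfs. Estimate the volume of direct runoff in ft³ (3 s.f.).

V ≈ 9.66 × 10^6 ft³

Direct-runoff ordinates (Q − Q_b): 0.0, 9.0, 19.0, 37.0, 97.0, 110.0, 160.0, 140.0, 122.0, 107.0, 93.0, 0.0 cfs.
ΣQ_DR = 894.0 cfs.
With Δt = 3 h = 10800 s, V = ΣQ_DR · Δt = 894.0 × 10800 = 9.66 × 10^6 ft³.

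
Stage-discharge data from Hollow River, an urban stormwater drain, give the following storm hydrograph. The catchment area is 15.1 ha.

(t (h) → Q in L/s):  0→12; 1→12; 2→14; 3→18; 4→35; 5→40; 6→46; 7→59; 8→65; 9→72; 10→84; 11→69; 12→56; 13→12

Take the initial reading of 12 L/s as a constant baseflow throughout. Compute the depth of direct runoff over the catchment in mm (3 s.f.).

d ≈ 10.2 mm

Direct runoff: 0.0, 0.0, 2.0, 6.0, 23.0, 28.0, 34.0, 47.0, 53.0, 60.0, 72.0, 57.0, 44.0, 0.0 L/s; ΣQ_DR = 426.0 L/s.
V = ΣQ_DR · Δt = 426.0 × 3600 s = 1.534 × 10^6 L.
Over A = 15.1 ha, depth = V / A = 10.2 mm.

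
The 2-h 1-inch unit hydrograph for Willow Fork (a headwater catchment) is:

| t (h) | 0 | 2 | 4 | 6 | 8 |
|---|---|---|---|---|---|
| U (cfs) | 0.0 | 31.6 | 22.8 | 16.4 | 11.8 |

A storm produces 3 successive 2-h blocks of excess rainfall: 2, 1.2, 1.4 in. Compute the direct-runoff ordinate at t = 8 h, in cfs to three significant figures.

By discrete convolution, Q_j = Σ (P_i / 1 in) · U_{j−i}.
At t = 8 h (j=4): Q = (2/1)·11.8 + (1.2/1)·16.4 + (1.4/1)·22.8 = 75.2 cfs.

Q ≈ 75.2 cfs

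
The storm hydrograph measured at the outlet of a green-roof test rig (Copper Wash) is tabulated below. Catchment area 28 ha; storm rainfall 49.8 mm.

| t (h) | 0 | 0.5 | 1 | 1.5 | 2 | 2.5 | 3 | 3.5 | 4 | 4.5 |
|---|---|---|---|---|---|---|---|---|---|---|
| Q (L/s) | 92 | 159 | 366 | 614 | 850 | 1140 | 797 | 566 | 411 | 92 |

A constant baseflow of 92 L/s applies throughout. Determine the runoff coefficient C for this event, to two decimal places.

C ≈ 0.54

ΣQ_DR = 4167 L/s; V = ΣQ_DR·Δt = 7.501 × 10^6 L.
Runoff depth d = V / A = 26.79 mm.
C = d / P = 26.79 / 49.8 = 0.54.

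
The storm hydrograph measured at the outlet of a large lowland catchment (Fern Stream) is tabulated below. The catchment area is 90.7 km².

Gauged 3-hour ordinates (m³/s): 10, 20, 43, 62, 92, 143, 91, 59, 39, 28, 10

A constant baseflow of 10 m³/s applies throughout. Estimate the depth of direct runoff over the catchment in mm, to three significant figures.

Direct runoff: 0.0, 10.0, 33.0, 52.0, 82.0, 133.0, 81.0, 49.0, 29.0, 18.0, 0.0 m³/s; ΣQ_DR = 487.0 m³/s.
V = ΣQ_DR · Δt = 487.0 × 10800 s = 5.260 × 10^6 m³.
Over A = 90.7 km², depth = V / A = 58.0 mm.

d ≈ 58.0 mm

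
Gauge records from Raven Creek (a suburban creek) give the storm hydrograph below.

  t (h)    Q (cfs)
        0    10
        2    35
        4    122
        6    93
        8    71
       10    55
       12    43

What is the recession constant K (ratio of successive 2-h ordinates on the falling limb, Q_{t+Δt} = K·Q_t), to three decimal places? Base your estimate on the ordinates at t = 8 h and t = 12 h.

Using the recession-limb readings at t = 8 h and t = 12 h: Q falls from 71 to 43 cfs over 2 intervals.
K = (Q₂/Q₁)^(1/2) = (43/71)^(1/2) = 0.778.

K ≈ 0.778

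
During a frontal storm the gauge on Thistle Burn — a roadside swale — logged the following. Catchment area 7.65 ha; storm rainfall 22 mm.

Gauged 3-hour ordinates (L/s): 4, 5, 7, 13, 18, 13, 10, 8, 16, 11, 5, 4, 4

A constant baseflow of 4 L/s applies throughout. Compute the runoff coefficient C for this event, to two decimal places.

ΣQ_DR = 66.00 L/s; V = ΣQ_DR·Δt = 7.128 × 10^5 L.
Runoff depth d = V / A = 9.318 mm.
C = d / P = 9.318 / 22 = 0.42.

C ≈ 0.42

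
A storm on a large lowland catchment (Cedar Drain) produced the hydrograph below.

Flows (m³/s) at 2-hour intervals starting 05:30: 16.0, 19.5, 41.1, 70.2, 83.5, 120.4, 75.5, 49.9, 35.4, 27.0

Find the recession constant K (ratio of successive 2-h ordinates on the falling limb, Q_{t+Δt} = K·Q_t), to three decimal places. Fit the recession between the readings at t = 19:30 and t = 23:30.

K ≈ 0.736

Using the recession-limb readings at t = 19:30 and t = 23:30: Q falls from 49.9 to 27.0 m³/s over 2 intervals.
K = (Q₂/Q₁)^(1/2) = (27.0/49.9)^(1/2) = 0.736.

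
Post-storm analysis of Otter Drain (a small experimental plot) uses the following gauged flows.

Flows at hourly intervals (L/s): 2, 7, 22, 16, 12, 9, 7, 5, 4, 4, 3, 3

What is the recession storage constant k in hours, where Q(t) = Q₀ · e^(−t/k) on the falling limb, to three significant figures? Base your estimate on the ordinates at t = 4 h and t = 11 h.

k ≈ 5.05 h

On the falling limb, Q drops from 12 to 3 L/s between t = 4 h and t = 11 h (Δt = 7 h).
k = −Δt / ln(Q₂/Q₁) = −7 / ln(3/12) = 5.05 h.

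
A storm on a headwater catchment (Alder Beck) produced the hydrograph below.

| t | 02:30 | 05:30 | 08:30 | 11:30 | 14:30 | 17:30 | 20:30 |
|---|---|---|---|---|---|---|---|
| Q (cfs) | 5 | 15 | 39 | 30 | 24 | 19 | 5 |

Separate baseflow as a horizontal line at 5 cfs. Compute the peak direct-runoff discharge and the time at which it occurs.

Subtracting baseflow gives direct-runoff ordinates: 0.0, 10.0, 34.0, 25.0, 19.0, 14.0, 0.0 cfs.
The maximum is 34.0 cfs, occurring at the reading for t = 08:30.

Q_p = 34.0 cfs at t = 08:30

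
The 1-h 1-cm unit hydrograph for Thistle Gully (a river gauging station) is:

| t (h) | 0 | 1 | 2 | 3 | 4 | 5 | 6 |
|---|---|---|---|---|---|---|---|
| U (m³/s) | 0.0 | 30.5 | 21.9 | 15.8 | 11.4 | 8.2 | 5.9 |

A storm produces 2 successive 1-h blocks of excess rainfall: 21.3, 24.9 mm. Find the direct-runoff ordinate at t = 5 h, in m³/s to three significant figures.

By discrete convolution, Q_j = Σ (P_i / 10 mm) · U_{j−i}.
At t = 5 h (j=5): Q = (21.3/10)·8.2 + (24.9/10)·11.4 = 45.9 m³/s.

Q ≈ 45.9 m³/s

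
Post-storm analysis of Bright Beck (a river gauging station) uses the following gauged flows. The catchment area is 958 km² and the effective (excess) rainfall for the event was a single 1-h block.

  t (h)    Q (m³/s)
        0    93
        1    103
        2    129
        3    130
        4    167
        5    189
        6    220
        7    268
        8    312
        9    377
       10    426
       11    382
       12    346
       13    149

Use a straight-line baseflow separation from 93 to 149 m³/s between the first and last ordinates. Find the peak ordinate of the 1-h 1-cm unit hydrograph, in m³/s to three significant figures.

Direct runoff: 0.00, 5.69, 27.38, 24.08, 56.77, 74.46, 101.15, 144.85, 184.54, 245.23, 289.92, 241.62, 201.31, 0.00 m³/s; ΣQ_DR = 1597 m³/s, peak = 289.92 m³/s.
Runoff depth d = ΣQ_DR·Δt / A = 1597 × 3600 / (958 km²) = 6.001 mm.
The 1-cm UH is the DRH scaled by (10 mm)/d, so U_p = 289.92 × 10/6.001 = 483 m³/s.

U_p ≈ 483 m³/s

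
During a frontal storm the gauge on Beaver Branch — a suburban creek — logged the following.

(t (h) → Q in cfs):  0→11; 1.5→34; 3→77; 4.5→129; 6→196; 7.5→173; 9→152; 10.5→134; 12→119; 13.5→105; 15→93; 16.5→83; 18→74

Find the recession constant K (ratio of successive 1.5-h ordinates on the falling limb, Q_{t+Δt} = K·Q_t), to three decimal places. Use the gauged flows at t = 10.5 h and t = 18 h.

K ≈ 0.888

Using the recession-limb readings at t = 10.5 h and t = 18 h: Q falls from 134 to 74 cfs over 5 intervals.
K = (Q₂/Q₁)^(1/5) = (74/134)^(1/5) = 0.888.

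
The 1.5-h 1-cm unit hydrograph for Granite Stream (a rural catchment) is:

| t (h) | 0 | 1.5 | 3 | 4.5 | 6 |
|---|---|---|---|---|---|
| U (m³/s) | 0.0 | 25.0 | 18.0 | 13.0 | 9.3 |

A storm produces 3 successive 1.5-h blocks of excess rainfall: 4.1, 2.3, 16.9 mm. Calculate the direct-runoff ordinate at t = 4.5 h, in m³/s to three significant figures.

Q ≈ 51.7 m³/s

By discrete convolution, Q_j = Σ (P_i / 10 mm) · U_{j−i}.
At t = 4.5 h (j=3): Q = (4.1/10)·13.0 + (2.3/10)·18.0 + (16.9/10)·25.0 = 51.7 m³/s.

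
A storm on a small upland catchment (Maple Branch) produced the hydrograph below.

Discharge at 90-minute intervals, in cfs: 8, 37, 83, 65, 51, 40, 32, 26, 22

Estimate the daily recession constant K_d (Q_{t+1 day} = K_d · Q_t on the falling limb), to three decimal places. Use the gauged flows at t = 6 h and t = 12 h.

K_d ≈ 0.035

Between t = 6 h and t = 12 h the flow falls from 51 to 22 cfs over 4×1.5 h = 6 h.
Per-interval ratio K = (22/51)^(1/4) = 0.8104; K_d = K^(24/1.5) = 0.035.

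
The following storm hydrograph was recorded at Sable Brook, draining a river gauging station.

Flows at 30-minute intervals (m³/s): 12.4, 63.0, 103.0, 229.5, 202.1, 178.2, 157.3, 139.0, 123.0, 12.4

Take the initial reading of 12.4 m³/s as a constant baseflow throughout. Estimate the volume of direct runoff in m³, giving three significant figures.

V ≈ 1.97 × 10^6 m³

Direct-runoff ordinates (Q − Q_b): 0.0, 50.6, 90.6, 217.1, 189.7, 165.8, 144.9, 126.6, 110.6, 0.0 m³/s.
ΣQ_DR = 1096 m³/s.
With Δt = 0.5 h = 1800 s, V = ΣQ_DR · Δt = 1096 × 1800 = 1.97 × 10^6 m³.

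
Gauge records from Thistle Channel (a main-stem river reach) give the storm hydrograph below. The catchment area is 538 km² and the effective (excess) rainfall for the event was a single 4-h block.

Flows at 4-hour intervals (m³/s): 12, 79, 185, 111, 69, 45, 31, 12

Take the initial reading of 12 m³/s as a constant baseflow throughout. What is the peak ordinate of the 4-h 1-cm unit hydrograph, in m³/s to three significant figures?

Direct runoff: 0.0, 67.0, 173.0, 99.0, 57.0, 33.0, 19.0, 0.0 m³/s; ΣQ_DR = 448.0 m³/s, peak = 173.0 m³/s.
Runoff depth d = ΣQ_DR·Δt / A = 448.0 × 14400 / (538 km²) = 11.99 mm.
The 1-cm UH is the DRH scaled by (10 mm)/d, so U_p = 173.0 × 10/11.99 = 144 m³/s.

U_p ≈ 144 m³/s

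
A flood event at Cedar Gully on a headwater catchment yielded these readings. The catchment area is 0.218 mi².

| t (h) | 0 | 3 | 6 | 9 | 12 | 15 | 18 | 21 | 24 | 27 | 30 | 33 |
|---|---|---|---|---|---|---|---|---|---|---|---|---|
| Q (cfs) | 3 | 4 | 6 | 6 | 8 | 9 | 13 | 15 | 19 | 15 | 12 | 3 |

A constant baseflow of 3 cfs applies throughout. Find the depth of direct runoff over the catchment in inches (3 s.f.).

d ≈ 1.64 in

Direct runoff: 0.0, 1.0, 3.0, 3.0, 5.0, 6.0, 10.0, 12.0, 16.0, 12.0, 9.0, 0.0 cfs; ΣQ_DR = 77.00 cfs.
V = ΣQ_DR · Δt = 77.00 × 10800 s = 8.316 × 10^5 ft³.
Over A = 0.218 mi², depth = V / A = 1.64 in.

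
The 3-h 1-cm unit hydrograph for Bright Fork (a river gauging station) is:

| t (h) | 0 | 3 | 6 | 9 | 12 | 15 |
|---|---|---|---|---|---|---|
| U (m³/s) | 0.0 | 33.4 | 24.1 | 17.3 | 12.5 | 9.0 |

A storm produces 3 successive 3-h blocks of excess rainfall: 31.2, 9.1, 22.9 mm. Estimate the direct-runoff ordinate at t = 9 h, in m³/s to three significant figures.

Q ≈ 152 m³/s

By discrete convolution, Q_j = Σ (P_i / 10 mm) · U_{j−i}.
At t = 9 h (j=3): Q = (31.2/10)·17.3 + (9.1/10)·24.1 + (22.9/10)·33.4 = 152 m³/s.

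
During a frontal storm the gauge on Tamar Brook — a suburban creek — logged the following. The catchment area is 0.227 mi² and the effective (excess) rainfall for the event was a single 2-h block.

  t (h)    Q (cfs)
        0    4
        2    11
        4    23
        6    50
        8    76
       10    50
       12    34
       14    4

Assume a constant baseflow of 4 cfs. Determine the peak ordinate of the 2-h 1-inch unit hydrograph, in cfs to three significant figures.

U_p ≈ 24.0 cfs

Direct runoff: 0.0, 7.0, 19.0, 46.0, 72.0, 46.0, 30.0, 0.0 cfs; ΣQ_DR = 220.0 cfs, peak = 72.0 cfs.
Runoff depth d = ΣQ_DR·Δt / A = 220.0 × 7200 / (0.227 mi²) = 3.004 in.
The 1-inch UH is the DRH scaled by (1 in)/d, so U_p = 72.0 × 1/3.004 = 24.0 cfs.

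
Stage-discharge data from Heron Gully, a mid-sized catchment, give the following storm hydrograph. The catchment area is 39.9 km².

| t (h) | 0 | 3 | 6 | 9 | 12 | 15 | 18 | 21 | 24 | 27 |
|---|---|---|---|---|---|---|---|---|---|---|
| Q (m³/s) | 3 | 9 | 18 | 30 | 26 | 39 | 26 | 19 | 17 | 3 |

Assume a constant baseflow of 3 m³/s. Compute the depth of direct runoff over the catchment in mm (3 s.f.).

d ≈ 43.3 mm

Direct runoff: 0.0, 6.0, 15.0, 27.0, 23.0, 36.0, 23.0, 16.0, 14.0, 0.0 m³/s; ΣQ_DR = 160.0 m³/s.
V = ΣQ_DR · Δt = 160.0 × 10800 s = 1.728 × 10^6 m³.
Over A = 39.9 km², depth = V / A = 43.3 mm.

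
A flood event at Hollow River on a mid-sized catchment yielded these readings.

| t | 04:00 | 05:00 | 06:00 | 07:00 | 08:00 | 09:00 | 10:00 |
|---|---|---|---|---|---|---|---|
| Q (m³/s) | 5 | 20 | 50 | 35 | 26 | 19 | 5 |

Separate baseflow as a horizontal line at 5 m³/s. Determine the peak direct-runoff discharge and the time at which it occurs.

Subtracting baseflow gives direct-runoff ordinates: 0.0, 15.0, 45.0, 30.0, 21.0, 14.0, 0.0 m³/s.
The maximum is 45.0 m³/s, occurring at the reading for t = 06:00.

Q_p = 45.0 m³/s at t = 06:00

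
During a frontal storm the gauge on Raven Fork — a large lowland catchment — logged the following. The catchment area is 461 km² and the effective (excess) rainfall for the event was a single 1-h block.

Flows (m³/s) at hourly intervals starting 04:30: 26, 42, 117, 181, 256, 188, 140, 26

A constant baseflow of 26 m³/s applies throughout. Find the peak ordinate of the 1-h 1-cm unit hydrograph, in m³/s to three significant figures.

Direct runoff: 0.0, 16.0, 91.0, 155.0, 230.0, 162.0, 114.0, 0.0 m³/s; ΣQ_DR = 768.0 m³/s, peak = 230.0 m³/s.
Runoff depth d = ΣQ_DR·Δt / A = 768.0 × 3600 / (461 km²) = 5.997 mm.
The 1-cm UH is the DRH scaled by (10 mm)/d, so U_p = 230.0 × 10/5.997 = 383 m³/s.

U_p ≈ 383 m³/s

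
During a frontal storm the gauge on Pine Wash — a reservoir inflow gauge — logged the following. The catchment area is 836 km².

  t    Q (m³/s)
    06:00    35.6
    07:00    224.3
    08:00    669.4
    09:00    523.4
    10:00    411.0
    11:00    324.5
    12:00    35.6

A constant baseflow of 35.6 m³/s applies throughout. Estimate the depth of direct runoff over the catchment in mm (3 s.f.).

d ≈ 8.50 mm

Direct runoff: 0.0, 188.7, 633.8, 487.8, 375.4, 288.9, 0.0 m³/s; ΣQ_DR = 1975 m³/s.
V = ΣQ_DR · Δt = 1975 × 3600 s = 7.109 × 10^6 m³.
Over A = 836 km², depth = V / A = 8.50 mm.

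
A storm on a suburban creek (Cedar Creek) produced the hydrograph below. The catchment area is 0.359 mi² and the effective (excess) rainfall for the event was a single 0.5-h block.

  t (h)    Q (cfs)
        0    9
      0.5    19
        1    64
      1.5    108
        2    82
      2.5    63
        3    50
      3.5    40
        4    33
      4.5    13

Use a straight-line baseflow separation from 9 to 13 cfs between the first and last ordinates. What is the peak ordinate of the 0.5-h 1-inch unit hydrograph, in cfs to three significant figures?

U_p ≈ 122 cfs

Direct runoff: 0.00, 9.56, 54.11, 97.67, 71.22, 51.78, 38.33, 27.89, 20.44, 0.00 cfs; ΣQ_DR = 371.0 cfs, peak = 97.67 cfs.
Runoff depth d = ΣQ_DR·Δt / A = 371.0 × 1800 / (0.359 mi²) = 0.8007 in.
The 1-inch UH is the DRH scaled by (1 in)/d, so U_p = 97.67 × 1/0.8007 = 122 cfs.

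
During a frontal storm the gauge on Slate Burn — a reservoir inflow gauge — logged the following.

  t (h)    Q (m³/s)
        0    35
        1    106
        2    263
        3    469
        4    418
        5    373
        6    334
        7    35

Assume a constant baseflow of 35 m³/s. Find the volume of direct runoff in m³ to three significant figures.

Direct-runoff ordinates (Q − Q_b): 0.0, 71.0, 228.0, 434.0, 383.0, 338.0, 299.0, 0.0 m³/s.
ΣQ_DR = 1753 m³/s.
With Δt = 1 h = 3600 s, V = ΣQ_DR · Δt = 1753 × 3600 = 6.31 × 10^6 m³.

V ≈ 6.31 × 10^6 m³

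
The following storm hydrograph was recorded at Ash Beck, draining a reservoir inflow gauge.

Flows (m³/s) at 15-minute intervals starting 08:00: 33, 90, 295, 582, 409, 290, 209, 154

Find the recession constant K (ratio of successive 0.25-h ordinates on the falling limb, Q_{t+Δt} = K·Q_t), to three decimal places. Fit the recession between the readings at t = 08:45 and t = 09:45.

K ≈ 0.717

Using the recession-limb readings at t = 08:45 and t = 09:45: Q falls from 582 to 154 m³/s over 4 intervals.
K = (Q₂/Q₁)^(1/4) = (154/582)^(1/4) = 0.717.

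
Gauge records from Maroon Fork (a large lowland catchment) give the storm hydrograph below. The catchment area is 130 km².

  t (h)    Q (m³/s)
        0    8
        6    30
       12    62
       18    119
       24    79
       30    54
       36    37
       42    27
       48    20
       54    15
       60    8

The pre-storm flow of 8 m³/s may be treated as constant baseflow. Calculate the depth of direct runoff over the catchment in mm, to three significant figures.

d ≈ 61.6 mm

Direct runoff: 0.0, 22.0, 54.0, 111.0, 71.0, 46.0, 29.0, 19.0, 12.0, 7.0, 0.0 m³/s; ΣQ_DR = 371.0 m³/s.
V = ΣQ_DR · Δt = 371.0 × 21600 s = 8.014 × 10^6 m³.
Over A = 130 km², depth = V / A = 61.6 mm.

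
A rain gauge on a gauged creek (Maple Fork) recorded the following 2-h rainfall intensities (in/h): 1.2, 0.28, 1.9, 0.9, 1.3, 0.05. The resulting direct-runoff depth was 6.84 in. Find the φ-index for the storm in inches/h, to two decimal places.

Only the 4 blocks with intensity above φ contribute runoff: 1.2, 1.9, 0.9, 1.3 in/h.
Σ(I−φ)·Δt = d  ⇒  (1.2+1.9+0.9+1.3 − 4φ)·2 = 6.84
φ = (5.300 − 6.84/2) / 4 = 0.47 in/h.

φ ≈ 0.47 in/h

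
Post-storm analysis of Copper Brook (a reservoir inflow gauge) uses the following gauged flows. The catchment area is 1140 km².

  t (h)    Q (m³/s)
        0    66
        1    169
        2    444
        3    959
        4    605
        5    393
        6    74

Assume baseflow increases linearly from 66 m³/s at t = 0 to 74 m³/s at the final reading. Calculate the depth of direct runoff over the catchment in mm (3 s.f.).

Direct runoff: 0.00, 101.67, 375.33, 889.00, 533.67, 320.33, 0.00 m³/s; ΣQ_DR = 2220 m³/s.
V = ΣQ_DR · Δt = 2220 × 3600 s = 7.992 × 10^6 m³.
Over A = 1140 km², depth = V / A = 7.01 mm.

d ≈ 7.01 mm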